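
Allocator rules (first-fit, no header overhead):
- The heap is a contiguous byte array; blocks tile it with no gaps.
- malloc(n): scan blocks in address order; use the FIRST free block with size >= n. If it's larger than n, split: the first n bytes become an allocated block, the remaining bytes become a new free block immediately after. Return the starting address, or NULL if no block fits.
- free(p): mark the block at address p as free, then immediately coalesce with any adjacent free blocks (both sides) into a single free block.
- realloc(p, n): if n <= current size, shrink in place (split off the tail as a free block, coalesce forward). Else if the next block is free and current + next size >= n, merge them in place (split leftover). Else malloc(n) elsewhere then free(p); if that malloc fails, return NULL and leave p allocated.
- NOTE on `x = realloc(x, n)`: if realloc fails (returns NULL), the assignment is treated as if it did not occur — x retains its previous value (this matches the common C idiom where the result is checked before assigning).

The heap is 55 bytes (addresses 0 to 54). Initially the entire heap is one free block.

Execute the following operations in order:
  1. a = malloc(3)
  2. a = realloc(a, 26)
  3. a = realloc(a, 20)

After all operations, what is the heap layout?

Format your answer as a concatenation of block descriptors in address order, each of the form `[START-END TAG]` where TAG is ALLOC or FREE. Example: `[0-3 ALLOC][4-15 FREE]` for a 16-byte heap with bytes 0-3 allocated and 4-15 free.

Answer: [0-19 ALLOC][20-54 FREE]

Derivation:
Op 1: a = malloc(3) -> a = 0; heap: [0-2 ALLOC][3-54 FREE]
Op 2: a = realloc(a, 26) -> a = 0; heap: [0-25 ALLOC][26-54 FREE]
Op 3: a = realloc(a, 20) -> a = 0; heap: [0-19 ALLOC][20-54 FREE]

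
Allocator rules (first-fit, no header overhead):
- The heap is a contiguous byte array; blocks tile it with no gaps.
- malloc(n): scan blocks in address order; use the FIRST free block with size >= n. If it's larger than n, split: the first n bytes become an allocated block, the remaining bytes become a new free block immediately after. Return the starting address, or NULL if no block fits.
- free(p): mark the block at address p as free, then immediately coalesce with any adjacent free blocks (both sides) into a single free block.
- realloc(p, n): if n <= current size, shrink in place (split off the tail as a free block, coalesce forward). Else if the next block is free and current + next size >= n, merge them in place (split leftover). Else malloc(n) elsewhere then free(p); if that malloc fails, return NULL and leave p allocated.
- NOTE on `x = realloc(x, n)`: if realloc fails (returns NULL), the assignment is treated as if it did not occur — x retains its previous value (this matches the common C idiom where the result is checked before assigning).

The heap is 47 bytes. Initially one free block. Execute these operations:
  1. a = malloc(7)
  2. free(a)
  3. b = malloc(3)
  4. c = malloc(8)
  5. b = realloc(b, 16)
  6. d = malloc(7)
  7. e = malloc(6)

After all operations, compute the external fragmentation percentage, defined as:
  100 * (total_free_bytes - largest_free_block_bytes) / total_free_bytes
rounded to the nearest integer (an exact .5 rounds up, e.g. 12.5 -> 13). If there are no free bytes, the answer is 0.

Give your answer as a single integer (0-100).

Answer: 30

Derivation:
Op 1: a = malloc(7) -> a = 0; heap: [0-6 ALLOC][7-46 FREE]
Op 2: free(a) -> (freed a); heap: [0-46 FREE]
Op 3: b = malloc(3) -> b = 0; heap: [0-2 ALLOC][3-46 FREE]
Op 4: c = malloc(8) -> c = 3; heap: [0-2 ALLOC][3-10 ALLOC][11-46 FREE]
Op 5: b = realloc(b, 16) -> b = 11; heap: [0-2 FREE][3-10 ALLOC][11-26 ALLOC][27-46 FREE]
Op 6: d = malloc(7) -> d = 27; heap: [0-2 FREE][3-10 ALLOC][11-26 ALLOC][27-33 ALLOC][34-46 FREE]
Op 7: e = malloc(6) -> e = 34; heap: [0-2 FREE][3-10 ALLOC][11-26 ALLOC][27-33 ALLOC][34-39 ALLOC][40-46 FREE]
Free blocks: [3 7] total_free=10 largest=7 -> 100*(10-7)/10 = 300/10 = 30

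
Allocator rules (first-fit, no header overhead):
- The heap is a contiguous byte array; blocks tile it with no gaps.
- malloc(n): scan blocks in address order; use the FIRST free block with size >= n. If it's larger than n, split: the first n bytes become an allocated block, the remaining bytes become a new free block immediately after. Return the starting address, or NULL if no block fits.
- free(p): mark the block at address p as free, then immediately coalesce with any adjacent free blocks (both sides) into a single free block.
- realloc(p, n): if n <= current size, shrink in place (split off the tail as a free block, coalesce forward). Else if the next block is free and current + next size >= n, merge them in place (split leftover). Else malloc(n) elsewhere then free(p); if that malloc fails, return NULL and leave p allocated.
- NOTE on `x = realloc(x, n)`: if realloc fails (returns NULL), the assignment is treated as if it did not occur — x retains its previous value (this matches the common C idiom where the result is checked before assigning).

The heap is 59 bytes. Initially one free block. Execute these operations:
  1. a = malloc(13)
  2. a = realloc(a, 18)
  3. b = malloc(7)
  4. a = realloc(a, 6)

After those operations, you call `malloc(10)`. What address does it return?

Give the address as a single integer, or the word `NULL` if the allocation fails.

Answer: 6

Derivation:
Op 1: a = malloc(13) -> a = 0; heap: [0-12 ALLOC][13-58 FREE]
Op 2: a = realloc(a, 18) -> a = 0; heap: [0-17 ALLOC][18-58 FREE]
Op 3: b = malloc(7) -> b = 18; heap: [0-17 ALLOC][18-24 ALLOC][25-58 FREE]
Op 4: a = realloc(a, 6) -> a = 0; heap: [0-5 ALLOC][6-17 FREE][18-24 ALLOC][25-58 FREE]
malloc(10): first-fit scan over [0-5 ALLOC][6-17 FREE][18-24 ALLOC][25-58 FREE] -> 6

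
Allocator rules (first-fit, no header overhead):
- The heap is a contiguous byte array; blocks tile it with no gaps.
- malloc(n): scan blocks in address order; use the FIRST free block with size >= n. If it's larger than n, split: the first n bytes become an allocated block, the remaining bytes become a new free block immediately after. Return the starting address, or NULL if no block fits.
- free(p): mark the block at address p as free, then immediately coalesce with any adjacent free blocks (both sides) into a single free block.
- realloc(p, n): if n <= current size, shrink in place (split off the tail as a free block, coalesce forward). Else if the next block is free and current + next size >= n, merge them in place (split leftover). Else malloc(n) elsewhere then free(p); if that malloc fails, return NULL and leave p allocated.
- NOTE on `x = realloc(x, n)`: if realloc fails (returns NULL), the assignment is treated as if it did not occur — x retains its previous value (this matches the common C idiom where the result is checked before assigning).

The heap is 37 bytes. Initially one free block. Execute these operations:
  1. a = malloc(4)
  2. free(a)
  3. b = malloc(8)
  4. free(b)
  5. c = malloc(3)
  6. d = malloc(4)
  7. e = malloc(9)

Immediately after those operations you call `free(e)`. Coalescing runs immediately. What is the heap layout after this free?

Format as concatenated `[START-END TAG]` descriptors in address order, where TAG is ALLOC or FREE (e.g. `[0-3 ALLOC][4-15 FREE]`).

Answer: [0-2 ALLOC][3-6 ALLOC][7-36 FREE]

Derivation:
Op 1: a = malloc(4) -> a = 0; heap: [0-3 ALLOC][4-36 FREE]
Op 2: free(a) -> (freed a); heap: [0-36 FREE]
Op 3: b = malloc(8) -> b = 0; heap: [0-7 ALLOC][8-36 FREE]
Op 4: free(b) -> (freed b); heap: [0-36 FREE]
Op 5: c = malloc(3) -> c = 0; heap: [0-2 ALLOC][3-36 FREE]
Op 6: d = malloc(4) -> d = 3; heap: [0-2 ALLOC][3-6 ALLOC][7-36 FREE]
Op 7: e = malloc(9) -> e = 7; heap: [0-2 ALLOC][3-6 ALLOC][7-15 ALLOC][16-36 FREE]
free(e): e = 7 -> block [7-15 ALLOC]; mark free, coalesce with adjacent free neighbors -> [0-2 ALLOC][3-6 ALLOC][7-36 FREE]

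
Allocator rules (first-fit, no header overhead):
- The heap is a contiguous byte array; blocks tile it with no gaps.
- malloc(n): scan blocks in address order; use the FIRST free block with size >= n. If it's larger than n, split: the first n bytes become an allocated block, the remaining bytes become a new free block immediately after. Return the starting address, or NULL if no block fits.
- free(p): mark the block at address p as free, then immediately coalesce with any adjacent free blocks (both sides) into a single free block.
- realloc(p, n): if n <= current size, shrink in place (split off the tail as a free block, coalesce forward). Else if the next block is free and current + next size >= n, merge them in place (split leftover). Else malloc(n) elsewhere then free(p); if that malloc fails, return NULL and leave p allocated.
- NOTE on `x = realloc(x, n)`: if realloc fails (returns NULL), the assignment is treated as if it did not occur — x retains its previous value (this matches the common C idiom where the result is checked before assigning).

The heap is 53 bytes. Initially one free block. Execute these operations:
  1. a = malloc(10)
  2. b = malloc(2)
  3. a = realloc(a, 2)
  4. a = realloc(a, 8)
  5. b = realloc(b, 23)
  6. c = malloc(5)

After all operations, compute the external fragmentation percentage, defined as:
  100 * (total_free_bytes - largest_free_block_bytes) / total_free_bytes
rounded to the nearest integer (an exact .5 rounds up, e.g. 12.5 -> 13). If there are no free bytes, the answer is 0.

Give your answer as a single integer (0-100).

Op 1: a = malloc(10) -> a = 0; heap: [0-9 ALLOC][10-52 FREE]
Op 2: b = malloc(2) -> b = 10; heap: [0-9 ALLOC][10-11 ALLOC][12-52 FREE]
Op 3: a = realloc(a, 2) -> a = 0; heap: [0-1 ALLOC][2-9 FREE][10-11 ALLOC][12-52 FREE]
Op 4: a = realloc(a, 8) -> a = 0; heap: [0-7 ALLOC][8-9 FREE][10-11 ALLOC][12-52 FREE]
Op 5: b = realloc(b, 23) -> b = 10; heap: [0-7 ALLOC][8-9 FREE][10-32 ALLOC][33-52 FREE]
Op 6: c = malloc(5) -> c = 33; heap: [0-7 ALLOC][8-9 FREE][10-32 ALLOC][33-37 ALLOC][38-52 FREE]
Free blocks: [2 15] total_free=17 largest=15 -> 100*(17-15)/17 = 200/17 ≈ 11.765 -> rounds to 12

Answer: 12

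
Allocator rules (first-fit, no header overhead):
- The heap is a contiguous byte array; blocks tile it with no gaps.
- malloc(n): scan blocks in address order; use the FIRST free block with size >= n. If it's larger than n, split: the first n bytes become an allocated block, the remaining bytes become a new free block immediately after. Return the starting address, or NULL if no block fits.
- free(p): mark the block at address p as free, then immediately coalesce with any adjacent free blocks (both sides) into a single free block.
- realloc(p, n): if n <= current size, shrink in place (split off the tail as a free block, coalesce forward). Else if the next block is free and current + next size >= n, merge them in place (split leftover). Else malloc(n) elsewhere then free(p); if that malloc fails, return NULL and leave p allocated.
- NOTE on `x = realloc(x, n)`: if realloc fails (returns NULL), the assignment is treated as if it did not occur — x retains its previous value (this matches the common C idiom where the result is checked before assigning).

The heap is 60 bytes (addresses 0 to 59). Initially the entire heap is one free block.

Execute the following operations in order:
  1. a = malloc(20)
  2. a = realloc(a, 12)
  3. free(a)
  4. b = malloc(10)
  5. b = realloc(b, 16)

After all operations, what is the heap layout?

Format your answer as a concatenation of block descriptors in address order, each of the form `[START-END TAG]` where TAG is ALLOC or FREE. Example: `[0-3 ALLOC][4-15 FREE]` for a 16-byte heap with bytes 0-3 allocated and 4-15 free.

Op 1: a = malloc(20) -> a = 0; heap: [0-19 ALLOC][20-59 FREE]
Op 2: a = realloc(a, 12) -> a = 0; heap: [0-11 ALLOC][12-59 FREE]
Op 3: free(a) -> (freed a); heap: [0-59 FREE]
Op 4: b = malloc(10) -> b = 0; heap: [0-9 ALLOC][10-59 FREE]
Op 5: b = realloc(b, 16) -> b = 0; heap: [0-15 ALLOC][16-59 FREE]

Answer: [0-15 ALLOC][16-59 FREE]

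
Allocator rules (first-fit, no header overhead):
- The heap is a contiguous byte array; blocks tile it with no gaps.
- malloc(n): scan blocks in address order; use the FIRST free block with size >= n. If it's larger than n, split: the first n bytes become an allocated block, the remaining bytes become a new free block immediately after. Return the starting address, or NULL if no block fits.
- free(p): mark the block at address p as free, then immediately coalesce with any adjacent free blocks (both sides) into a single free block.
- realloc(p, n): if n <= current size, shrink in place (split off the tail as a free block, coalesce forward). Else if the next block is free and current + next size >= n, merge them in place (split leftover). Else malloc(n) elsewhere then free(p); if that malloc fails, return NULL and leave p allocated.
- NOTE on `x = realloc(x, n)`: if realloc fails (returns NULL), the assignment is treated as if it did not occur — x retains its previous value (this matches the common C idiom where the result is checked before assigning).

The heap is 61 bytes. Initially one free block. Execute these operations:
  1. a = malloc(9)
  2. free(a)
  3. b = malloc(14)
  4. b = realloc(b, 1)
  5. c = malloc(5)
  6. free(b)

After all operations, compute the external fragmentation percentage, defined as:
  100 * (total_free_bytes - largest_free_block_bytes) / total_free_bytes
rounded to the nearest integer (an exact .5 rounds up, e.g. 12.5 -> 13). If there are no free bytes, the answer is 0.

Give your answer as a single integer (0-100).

Answer: 2

Derivation:
Op 1: a = malloc(9) -> a = 0; heap: [0-8 ALLOC][9-60 FREE]
Op 2: free(a) -> (freed a); heap: [0-60 FREE]
Op 3: b = malloc(14) -> b = 0; heap: [0-13 ALLOC][14-60 FREE]
Op 4: b = realloc(b, 1) -> b = 0; heap: [0-0 ALLOC][1-60 FREE]
Op 5: c = malloc(5) -> c = 1; heap: [0-0 ALLOC][1-5 ALLOC][6-60 FREE]
Op 6: free(b) -> (freed b); heap: [0-0 FREE][1-5 ALLOC][6-60 FREE]
Free blocks: [1 55] total_free=56 largest=55 -> 100*(56-55)/56 = 100/56 ≈ 1.786 -> rounds to 2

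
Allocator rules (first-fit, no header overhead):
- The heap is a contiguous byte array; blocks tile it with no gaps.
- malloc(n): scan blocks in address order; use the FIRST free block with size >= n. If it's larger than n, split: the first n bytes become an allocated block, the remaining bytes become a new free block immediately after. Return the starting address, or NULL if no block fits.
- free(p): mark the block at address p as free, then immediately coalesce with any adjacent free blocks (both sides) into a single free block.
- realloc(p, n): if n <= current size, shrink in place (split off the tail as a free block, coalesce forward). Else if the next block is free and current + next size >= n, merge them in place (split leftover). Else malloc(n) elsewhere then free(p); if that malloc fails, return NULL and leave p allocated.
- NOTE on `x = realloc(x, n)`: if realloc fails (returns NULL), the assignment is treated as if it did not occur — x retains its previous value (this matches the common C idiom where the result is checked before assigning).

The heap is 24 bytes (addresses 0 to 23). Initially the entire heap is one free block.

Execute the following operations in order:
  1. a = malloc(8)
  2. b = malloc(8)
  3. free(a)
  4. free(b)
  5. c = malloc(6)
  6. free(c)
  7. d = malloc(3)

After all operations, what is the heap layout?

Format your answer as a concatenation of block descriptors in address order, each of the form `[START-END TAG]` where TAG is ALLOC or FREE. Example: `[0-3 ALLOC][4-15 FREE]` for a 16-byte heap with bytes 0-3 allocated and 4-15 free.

Op 1: a = malloc(8) -> a = 0; heap: [0-7 ALLOC][8-23 FREE]
Op 2: b = malloc(8) -> b = 8; heap: [0-7 ALLOC][8-15 ALLOC][16-23 FREE]
Op 3: free(a) -> (freed a); heap: [0-7 FREE][8-15 ALLOC][16-23 FREE]
Op 4: free(b) -> (freed b); heap: [0-23 FREE]
Op 5: c = malloc(6) -> c = 0; heap: [0-5 ALLOC][6-23 FREE]
Op 6: free(c) -> (freed c); heap: [0-23 FREE]
Op 7: d = malloc(3) -> d = 0; heap: [0-2 ALLOC][3-23 FREE]

Answer: [0-2 ALLOC][3-23 FREE]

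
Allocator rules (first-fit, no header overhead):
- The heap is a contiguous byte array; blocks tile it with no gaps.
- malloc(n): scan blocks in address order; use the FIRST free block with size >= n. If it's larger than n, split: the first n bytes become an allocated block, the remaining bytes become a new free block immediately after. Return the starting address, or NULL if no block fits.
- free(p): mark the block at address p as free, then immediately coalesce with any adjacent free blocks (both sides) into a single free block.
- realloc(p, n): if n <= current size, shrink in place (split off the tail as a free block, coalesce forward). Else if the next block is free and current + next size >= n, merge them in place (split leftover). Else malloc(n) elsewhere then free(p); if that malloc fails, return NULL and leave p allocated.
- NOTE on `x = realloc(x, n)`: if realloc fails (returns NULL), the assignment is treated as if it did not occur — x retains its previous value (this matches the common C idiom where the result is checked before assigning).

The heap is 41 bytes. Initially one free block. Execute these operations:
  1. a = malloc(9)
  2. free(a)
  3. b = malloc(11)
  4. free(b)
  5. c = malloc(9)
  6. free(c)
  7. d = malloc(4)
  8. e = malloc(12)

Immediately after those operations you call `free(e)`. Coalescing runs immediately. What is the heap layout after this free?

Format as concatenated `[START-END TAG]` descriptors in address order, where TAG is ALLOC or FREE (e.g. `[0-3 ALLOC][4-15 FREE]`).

Op 1: a = malloc(9) -> a = 0; heap: [0-8 ALLOC][9-40 FREE]
Op 2: free(a) -> (freed a); heap: [0-40 FREE]
Op 3: b = malloc(11) -> b = 0; heap: [0-10 ALLOC][11-40 FREE]
Op 4: free(b) -> (freed b); heap: [0-40 FREE]
Op 5: c = malloc(9) -> c = 0; heap: [0-8 ALLOC][9-40 FREE]
Op 6: free(c) -> (freed c); heap: [0-40 FREE]
Op 7: d = malloc(4) -> d = 0; heap: [0-3 ALLOC][4-40 FREE]
Op 8: e = malloc(12) -> e = 4; heap: [0-3 ALLOC][4-15 ALLOC][16-40 FREE]
free(e): e = 4 -> block [4-15 ALLOC]; mark free, coalesce with adjacent free neighbors -> [0-3 ALLOC][4-40 FREE]

Answer: [0-3 ALLOC][4-40 FREE]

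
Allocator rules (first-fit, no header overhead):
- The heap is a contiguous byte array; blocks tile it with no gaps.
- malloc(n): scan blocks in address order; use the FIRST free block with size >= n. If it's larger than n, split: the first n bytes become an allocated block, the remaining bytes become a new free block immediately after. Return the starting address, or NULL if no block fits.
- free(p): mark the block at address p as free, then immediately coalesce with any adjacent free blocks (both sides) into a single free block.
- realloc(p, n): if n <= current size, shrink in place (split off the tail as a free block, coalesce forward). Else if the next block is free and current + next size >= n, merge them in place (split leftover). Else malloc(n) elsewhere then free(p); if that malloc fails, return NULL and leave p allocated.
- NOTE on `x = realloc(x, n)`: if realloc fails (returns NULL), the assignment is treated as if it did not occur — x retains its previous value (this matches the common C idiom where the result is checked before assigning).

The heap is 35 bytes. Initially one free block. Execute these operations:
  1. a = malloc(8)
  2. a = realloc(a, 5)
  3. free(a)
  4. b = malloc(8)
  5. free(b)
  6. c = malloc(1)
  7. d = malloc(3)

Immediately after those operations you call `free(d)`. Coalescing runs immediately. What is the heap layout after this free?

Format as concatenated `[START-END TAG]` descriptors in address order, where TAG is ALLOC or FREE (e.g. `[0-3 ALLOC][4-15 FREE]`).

Op 1: a = malloc(8) -> a = 0; heap: [0-7 ALLOC][8-34 FREE]
Op 2: a = realloc(a, 5) -> a = 0; heap: [0-4 ALLOC][5-34 FREE]
Op 3: free(a) -> (freed a); heap: [0-34 FREE]
Op 4: b = malloc(8) -> b = 0; heap: [0-7 ALLOC][8-34 FREE]
Op 5: free(b) -> (freed b); heap: [0-34 FREE]
Op 6: c = malloc(1) -> c = 0; heap: [0-0 ALLOC][1-34 FREE]
Op 7: d = malloc(3) -> d = 1; heap: [0-0 ALLOC][1-3 ALLOC][4-34 FREE]
free(d): d = 1 -> block [1-3 ALLOC]; mark free, coalesce with adjacent free neighbors -> [0-0 ALLOC][1-34 FREE]

Answer: [0-0 ALLOC][1-34 FREE]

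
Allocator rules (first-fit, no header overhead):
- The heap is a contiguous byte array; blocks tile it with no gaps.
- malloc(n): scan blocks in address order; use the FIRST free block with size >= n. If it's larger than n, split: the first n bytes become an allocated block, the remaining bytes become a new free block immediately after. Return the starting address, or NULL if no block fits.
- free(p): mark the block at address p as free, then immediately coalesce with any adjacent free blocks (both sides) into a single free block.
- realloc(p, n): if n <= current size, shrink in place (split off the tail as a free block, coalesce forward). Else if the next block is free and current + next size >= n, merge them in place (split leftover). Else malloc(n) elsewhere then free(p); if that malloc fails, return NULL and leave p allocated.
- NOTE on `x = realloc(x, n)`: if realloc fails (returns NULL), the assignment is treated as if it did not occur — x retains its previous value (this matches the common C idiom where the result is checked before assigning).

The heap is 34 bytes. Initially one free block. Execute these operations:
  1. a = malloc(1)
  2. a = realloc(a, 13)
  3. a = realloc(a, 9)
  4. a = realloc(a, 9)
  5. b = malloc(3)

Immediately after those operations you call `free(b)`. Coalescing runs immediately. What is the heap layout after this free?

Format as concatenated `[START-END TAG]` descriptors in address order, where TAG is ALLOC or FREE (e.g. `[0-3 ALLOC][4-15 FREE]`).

Answer: [0-8 ALLOC][9-33 FREE]

Derivation:
Op 1: a = malloc(1) -> a = 0; heap: [0-0 ALLOC][1-33 FREE]
Op 2: a = realloc(a, 13) -> a = 0; heap: [0-12 ALLOC][13-33 FREE]
Op 3: a = realloc(a, 9) -> a = 0; heap: [0-8 ALLOC][9-33 FREE]
Op 4: a = realloc(a, 9) -> a = 0; heap: [0-8 ALLOC][9-33 FREE]
Op 5: b = malloc(3) -> b = 9; heap: [0-8 ALLOC][9-11 ALLOC][12-33 FREE]
free(b): b = 9 -> block [9-11 ALLOC]; mark free, coalesce with adjacent free neighbors -> [0-8 ALLOC][9-33 FREE]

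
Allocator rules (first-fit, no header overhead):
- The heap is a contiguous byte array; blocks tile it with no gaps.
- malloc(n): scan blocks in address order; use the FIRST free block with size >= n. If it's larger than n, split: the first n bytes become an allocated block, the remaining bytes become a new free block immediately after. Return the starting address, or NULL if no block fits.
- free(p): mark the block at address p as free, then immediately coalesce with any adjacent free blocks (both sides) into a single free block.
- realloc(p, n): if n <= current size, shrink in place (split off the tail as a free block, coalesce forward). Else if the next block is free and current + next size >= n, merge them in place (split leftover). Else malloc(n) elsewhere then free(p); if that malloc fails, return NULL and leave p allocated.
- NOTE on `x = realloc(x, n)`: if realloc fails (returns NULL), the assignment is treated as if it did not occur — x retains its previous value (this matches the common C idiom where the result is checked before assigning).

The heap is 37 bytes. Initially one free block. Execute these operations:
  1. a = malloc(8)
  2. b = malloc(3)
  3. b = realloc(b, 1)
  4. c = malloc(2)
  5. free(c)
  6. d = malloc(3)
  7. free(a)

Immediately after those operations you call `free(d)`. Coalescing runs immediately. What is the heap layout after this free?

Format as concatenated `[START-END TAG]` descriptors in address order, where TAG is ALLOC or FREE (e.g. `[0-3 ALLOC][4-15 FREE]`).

Answer: [0-7 FREE][8-8 ALLOC][9-36 FREE]

Derivation:
Op 1: a = malloc(8) -> a = 0; heap: [0-7 ALLOC][8-36 FREE]
Op 2: b = malloc(3) -> b = 8; heap: [0-7 ALLOC][8-10 ALLOC][11-36 FREE]
Op 3: b = realloc(b, 1) -> b = 8; heap: [0-7 ALLOC][8-8 ALLOC][9-36 FREE]
Op 4: c = malloc(2) -> c = 9; heap: [0-7 ALLOC][8-8 ALLOC][9-10 ALLOC][11-36 FREE]
Op 5: free(c) -> (freed c); heap: [0-7 ALLOC][8-8 ALLOC][9-36 FREE]
Op 6: d = malloc(3) -> d = 9; heap: [0-7 ALLOC][8-8 ALLOC][9-11 ALLOC][12-36 FREE]
Op 7: free(a) -> (freed a); heap: [0-7 FREE][8-8 ALLOC][9-11 ALLOC][12-36 FREE]
free(d): d = 9 -> block [9-11 ALLOC]; mark free, coalesce with adjacent free neighbors -> [0-7 FREE][8-8 ALLOC][9-36 FREE]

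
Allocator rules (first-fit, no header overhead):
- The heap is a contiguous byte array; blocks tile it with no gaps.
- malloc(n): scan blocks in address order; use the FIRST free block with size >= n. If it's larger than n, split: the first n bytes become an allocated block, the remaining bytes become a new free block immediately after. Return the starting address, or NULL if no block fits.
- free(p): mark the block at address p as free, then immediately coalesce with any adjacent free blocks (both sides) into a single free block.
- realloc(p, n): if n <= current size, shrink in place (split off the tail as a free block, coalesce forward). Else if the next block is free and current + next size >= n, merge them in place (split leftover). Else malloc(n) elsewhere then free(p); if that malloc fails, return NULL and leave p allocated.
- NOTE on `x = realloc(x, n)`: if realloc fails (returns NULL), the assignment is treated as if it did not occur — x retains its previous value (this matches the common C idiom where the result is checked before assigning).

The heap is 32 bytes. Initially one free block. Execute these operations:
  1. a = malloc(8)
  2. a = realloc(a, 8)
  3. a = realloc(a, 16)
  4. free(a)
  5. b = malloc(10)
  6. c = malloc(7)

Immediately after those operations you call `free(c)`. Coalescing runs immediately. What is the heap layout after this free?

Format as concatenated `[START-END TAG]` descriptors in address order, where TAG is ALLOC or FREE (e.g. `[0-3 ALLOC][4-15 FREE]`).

Op 1: a = malloc(8) -> a = 0; heap: [0-7 ALLOC][8-31 FREE]
Op 2: a = realloc(a, 8) -> a = 0; heap: [0-7 ALLOC][8-31 FREE]
Op 3: a = realloc(a, 16) -> a = 0; heap: [0-15 ALLOC][16-31 FREE]
Op 4: free(a) -> (freed a); heap: [0-31 FREE]
Op 5: b = malloc(10) -> b = 0; heap: [0-9 ALLOC][10-31 FREE]
Op 6: c = malloc(7) -> c = 10; heap: [0-9 ALLOC][10-16 ALLOC][17-31 FREE]
free(c): c = 10 -> block [10-16 ALLOC]; mark free, coalesce with adjacent free neighbors -> [0-9 ALLOC][10-31 FREE]

Answer: [0-9 ALLOC][10-31 FREE]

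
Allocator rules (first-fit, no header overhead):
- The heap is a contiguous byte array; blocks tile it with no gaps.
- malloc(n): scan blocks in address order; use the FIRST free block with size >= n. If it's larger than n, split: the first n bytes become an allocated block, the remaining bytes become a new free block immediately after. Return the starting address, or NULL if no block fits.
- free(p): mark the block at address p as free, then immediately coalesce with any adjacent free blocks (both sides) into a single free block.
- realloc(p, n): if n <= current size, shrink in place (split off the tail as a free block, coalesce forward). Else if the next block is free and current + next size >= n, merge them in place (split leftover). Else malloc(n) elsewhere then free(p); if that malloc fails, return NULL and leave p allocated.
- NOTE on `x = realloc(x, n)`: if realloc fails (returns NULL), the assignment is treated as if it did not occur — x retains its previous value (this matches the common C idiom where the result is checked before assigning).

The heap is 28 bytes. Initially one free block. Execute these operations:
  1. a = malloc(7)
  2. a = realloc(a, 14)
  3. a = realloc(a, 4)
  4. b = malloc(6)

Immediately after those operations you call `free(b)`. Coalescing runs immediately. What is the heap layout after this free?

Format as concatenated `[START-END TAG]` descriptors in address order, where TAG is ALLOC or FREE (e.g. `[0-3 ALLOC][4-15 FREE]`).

Op 1: a = malloc(7) -> a = 0; heap: [0-6 ALLOC][7-27 FREE]
Op 2: a = realloc(a, 14) -> a = 0; heap: [0-13 ALLOC][14-27 FREE]
Op 3: a = realloc(a, 4) -> a = 0; heap: [0-3 ALLOC][4-27 FREE]
Op 4: b = malloc(6) -> b = 4; heap: [0-3 ALLOC][4-9 ALLOC][10-27 FREE]
free(b): b = 4 -> block [4-9 ALLOC]; mark free, coalesce with adjacent free neighbors -> [0-3 ALLOC][4-27 FREE]

Answer: [0-3 ALLOC][4-27 FREE]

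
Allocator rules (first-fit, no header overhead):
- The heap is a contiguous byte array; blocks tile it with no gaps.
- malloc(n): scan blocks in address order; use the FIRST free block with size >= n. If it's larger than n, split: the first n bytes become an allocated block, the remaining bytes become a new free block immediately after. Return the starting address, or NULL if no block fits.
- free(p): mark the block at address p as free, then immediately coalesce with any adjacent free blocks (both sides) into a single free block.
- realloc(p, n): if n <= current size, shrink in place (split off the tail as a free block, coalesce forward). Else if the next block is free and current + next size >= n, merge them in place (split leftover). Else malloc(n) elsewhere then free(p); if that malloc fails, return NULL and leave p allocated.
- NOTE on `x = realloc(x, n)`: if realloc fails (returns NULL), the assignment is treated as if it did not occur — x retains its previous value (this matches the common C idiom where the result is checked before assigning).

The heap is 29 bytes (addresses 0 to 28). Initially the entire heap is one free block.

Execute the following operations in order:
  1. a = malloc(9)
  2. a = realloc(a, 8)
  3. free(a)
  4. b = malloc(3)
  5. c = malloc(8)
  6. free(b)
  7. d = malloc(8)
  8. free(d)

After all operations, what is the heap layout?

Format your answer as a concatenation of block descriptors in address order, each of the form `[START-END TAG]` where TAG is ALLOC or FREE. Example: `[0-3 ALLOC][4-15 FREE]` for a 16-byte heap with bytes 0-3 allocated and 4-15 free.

Op 1: a = malloc(9) -> a = 0; heap: [0-8 ALLOC][9-28 FREE]
Op 2: a = realloc(a, 8) -> a = 0; heap: [0-7 ALLOC][8-28 FREE]
Op 3: free(a) -> (freed a); heap: [0-28 FREE]
Op 4: b = malloc(3) -> b = 0; heap: [0-2 ALLOC][3-28 FREE]
Op 5: c = malloc(8) -> c = 3; heap: [0-2 ALLOC][3-10 ALLOC][11-28 FREE]
Op 6: free(b) -> (freed b); heap: [0-2 FREE][3-10 ALLOC][11-28 FREE]
Op 7: d = malloc(8) -> d = 11; heap: [0-2 FREE][3-10 ALLOC][11-18 ALLOC][19-28 FREE]
Op 8: free(d) -> (freed d); heap: [0-2 FREE][3-10 ALLOC][11-28 FREE]

Answer: [0-2 FREE][3-10 ALLOC][11-28 FREE]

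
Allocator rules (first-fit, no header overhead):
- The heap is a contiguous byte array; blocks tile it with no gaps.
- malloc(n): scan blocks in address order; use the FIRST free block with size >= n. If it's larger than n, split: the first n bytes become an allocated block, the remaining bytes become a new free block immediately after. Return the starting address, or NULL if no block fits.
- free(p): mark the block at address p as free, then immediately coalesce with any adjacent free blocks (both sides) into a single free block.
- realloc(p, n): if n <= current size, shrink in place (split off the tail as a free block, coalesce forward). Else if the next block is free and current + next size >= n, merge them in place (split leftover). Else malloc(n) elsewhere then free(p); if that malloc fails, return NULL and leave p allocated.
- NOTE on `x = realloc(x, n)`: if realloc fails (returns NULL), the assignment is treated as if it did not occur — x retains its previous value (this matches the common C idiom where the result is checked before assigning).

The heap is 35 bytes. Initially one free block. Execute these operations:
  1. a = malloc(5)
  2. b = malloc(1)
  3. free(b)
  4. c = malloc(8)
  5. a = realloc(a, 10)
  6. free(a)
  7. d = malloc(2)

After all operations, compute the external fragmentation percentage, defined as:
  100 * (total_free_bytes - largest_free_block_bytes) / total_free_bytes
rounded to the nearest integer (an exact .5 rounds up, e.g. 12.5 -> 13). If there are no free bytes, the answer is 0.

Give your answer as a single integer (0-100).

Op 1: a = malloc(5) -> a = 0; heap: [0-4 ALLOC][5-34 FREE]
Op 2: b = malloc(1) -> b = 5; heap: [0-4 ALLOC][5-5 ALLOC][6-34 FREE]
Op 3: free(b) -> (freed b); heap: [0-4 ALLOC][5-34 FREE]
Op 4: c = malloc(8) -> c = 5; heap: [0-4 ALLOC][5-12 ALLOC][13-34 FREE]
Op 5: a = realloc(a, 10) -> a = 13; heap: [0-4 FREE][5-12 ALLOC][13-22 ALLOC][23-34 FREE]
Op 6: free(a) -> (freed a); heap: [0-4 FREE][5-12 ALLOC][13-34 FREE]
Op 7: d = malloc(2) -> d = 0; heap: [0-1 ALLOC][2-4 FREE][5-12 ALLOC][13-34 FREE]
Free blocks: [3 22] total_free=25 largest=22 -> 100*(25-22)/25 = 300/25 = 12

Answer: 12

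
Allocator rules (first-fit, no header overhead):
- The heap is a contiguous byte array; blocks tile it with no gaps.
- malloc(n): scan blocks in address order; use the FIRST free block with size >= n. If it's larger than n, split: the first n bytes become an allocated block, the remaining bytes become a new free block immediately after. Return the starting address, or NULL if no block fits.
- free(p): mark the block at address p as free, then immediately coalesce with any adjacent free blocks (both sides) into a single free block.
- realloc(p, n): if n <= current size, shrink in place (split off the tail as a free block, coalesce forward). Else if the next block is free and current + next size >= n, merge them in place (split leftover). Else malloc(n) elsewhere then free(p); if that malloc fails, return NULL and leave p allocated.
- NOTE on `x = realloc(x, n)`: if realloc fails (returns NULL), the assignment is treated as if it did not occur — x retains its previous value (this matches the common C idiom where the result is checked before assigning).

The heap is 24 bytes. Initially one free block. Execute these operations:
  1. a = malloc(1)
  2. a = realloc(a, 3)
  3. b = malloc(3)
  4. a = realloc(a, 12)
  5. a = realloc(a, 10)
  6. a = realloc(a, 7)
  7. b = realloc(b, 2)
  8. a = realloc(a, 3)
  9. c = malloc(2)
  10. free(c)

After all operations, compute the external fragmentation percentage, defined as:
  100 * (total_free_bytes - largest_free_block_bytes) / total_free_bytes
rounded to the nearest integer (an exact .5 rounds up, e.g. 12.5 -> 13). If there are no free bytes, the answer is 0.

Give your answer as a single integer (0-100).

Op 1: a = malloc(1) -> a = 0; heap: [0-0 ALLOC][1-23 FREE]
Op 2: a = realloc(a, 3) -> a = 0; heap: [0-2 ALLOC][3-23 FREE]
Op 3: b = malloc(3) -> b = 3; heap: [0-2 ALLOC][3-5 ALLOC][6-23 FREE]
Op 4: a = realloc(a, 12) -> a = 6; heap: [0-2 FREE][3-5 ALLOC][6-17 ALLOC][18-23 FREE]
Op 5: a = realloc(a, 10) -> a = 6; heap: [0-2 FREE][3-5 ALLOC][6-15 ALLOC][16-23 FREE]
Op 6: a = realloc(a, 7) -> a = 6; heap: [0-2 FREE][3-5 ALLOC][6-12 ALLOC][13-23 FREE]
Op 7: b = realloc(b, 2) -> b = 3; heap: [0-2 FREE][3-4 ALLOC][5-5 FREE][6-12 ALLOC][13-23 FREE]
Op 8: a = realloc(a, 3) -> a = 6; heap: [0-2 FREE][3-4 ALLOC][5-5 FREE][6-8 ALLOC][9-23 FREE]
Op 9: c = malloc(2) -> c = 0; heap: [0-1 ALLOC][2-2 FREE][3-4 ALLOC][5-5 FREE][6-8 ALLOC][9-23 FREE]
Op 10: free(c) -> (freed c); heap: [0-2 FREE][3-4 ALLOC][5-5 FREE][6-8 ALLOC][9-23 FREE]
Free blocks: [3 1 15] total_free=19 largest=15 -> 100*(19-15)/19 = 400/19 ≈ 21.053 -> rounds to 21

Answer: 21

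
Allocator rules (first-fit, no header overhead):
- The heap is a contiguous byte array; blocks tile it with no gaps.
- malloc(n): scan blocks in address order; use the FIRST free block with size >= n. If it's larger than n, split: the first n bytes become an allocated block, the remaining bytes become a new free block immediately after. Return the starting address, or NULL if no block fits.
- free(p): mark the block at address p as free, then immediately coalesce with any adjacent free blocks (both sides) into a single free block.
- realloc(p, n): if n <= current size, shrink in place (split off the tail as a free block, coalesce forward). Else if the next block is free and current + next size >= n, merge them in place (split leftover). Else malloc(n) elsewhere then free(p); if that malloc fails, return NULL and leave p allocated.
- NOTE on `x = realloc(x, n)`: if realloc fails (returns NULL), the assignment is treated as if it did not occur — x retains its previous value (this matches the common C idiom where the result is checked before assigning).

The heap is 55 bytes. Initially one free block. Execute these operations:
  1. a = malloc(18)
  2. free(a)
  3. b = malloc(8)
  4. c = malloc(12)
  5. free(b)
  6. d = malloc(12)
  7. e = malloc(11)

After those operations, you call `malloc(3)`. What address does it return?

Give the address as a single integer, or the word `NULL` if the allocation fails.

Answer: 0

Derivation:
Op 1: a = malloc(18) -> a = 0; heap: [0-17 ALLOC][18-54 FREE]
Op 2: free(a) -> (freed a); heap: [0-54 FREE]
Op 3: b = malloc(8) -> b = 0; heap: [0-7 ALLOC][8-54 FREE]
Op 4: c = malloc(12) -> c = 8; heap: [0-7 ALLOC][8-19 ALLOC][20-54 FREE]
Op 5: free(b) -> (freed b); heap: [0-7 FREE][8-19 ALLOC][20-54 FREE]
Op 6: d = malloc(12) -> d = 20; heap: [0-7 FREE][8-19 ALLOC][20-31 ALLOC][32-54 FREE]
Op 7: e = malloc(11) -> e = 32; heap: [0-7 FREE][8-19 ALLOC][20-31 ALLOC][32-42 ALLOC][43-54 FREE]
malloc(3): first-fit scan over [0-7 FREE][8-19 ALLOC][20-31 ALLOC][32-42 ALLOC][43-54 FREE] -> 0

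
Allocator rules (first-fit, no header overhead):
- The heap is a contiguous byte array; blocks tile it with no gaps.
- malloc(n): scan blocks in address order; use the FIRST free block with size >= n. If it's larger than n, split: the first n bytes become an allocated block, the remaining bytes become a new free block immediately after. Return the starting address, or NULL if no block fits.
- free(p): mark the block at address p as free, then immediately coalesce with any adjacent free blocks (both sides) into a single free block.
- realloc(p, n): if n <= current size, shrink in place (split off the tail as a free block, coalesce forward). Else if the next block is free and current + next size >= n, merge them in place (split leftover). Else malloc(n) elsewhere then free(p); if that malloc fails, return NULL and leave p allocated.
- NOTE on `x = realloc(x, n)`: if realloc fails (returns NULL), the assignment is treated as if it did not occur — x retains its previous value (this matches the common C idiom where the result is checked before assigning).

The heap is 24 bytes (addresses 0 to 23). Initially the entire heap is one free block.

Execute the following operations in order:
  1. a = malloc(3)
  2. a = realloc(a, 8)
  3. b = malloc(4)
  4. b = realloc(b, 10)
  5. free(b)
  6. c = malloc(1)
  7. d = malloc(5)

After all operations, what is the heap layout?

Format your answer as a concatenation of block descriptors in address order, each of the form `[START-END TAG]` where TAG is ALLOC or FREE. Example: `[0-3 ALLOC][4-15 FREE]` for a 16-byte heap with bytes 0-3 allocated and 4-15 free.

Op 1: a = malloc(3) -> a = 0; heap: [0-2 ALLOC][3-23 FREE]
Op 2: a = realloc(a, 8) -> a = 0; heap: [0-7 ALLOC][8-23 FREE]
Op 3: b = malloc(4) -> b = 8; heap: [0-7 ALLOC][8-11 ALLOC][12-23 FREE]
Op 4: b = realloc(b, 10) -> b = 8; heap: [0-7 ALLOC][8-17 ALLOC][18-23 FREE]
Op 5: free(b) -> (freed b); heap: [0-7 ALLOC][8-23 FREE]
Op 6: c = malloc(1) -> c = 8; heap: [0-7 ALLOC][8-8 ALLOC][9-23 FREE]
Op 7: d = malloc(5) -> d = 9; heap: [0-7 ALLOC][8-8 ALLOC][9-13 ALLOC][14-23 FREE]

Answer: [0-7 ALLOC][8-8 ALLOC][9-13 ALLOC][14-23 FREE]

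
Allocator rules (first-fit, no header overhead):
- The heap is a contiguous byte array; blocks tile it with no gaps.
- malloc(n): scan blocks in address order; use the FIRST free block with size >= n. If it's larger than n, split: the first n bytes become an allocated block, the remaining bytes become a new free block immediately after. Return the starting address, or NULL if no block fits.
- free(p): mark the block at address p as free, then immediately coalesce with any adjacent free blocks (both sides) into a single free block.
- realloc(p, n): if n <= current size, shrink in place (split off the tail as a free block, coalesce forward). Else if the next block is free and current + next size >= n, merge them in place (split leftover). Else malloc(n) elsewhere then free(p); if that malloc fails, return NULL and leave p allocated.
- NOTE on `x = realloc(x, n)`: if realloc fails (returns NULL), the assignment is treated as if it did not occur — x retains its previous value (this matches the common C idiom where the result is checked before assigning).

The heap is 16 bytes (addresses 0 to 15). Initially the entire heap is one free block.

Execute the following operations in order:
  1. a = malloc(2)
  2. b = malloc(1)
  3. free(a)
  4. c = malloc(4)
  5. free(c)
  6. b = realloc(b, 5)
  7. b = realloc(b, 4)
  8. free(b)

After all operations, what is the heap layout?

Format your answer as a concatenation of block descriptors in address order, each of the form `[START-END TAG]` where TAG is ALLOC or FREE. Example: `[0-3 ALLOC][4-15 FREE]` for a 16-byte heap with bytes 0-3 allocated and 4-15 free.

Op 1: a = malloc(2) -> a = 0; heap: [0-1 ALLOC][2-15 FREE]
Op 2: b = malloc(1) -> b = 2; heap: [0-1 ALLOC][2-2 ALLOC][3-15 FREE]
Op 3: free(a) -> (freed a); heap: [0-1 FREE][2-2 ALLOC][3-15 FREE]
Op 4: c = malloc(4) -> c = 3; heap: [0-1 FREE][2-2 ALLOC][3-6 ALLOC][7-15 FREE]
Op 5: free(c) -> (freed c); heap: [0-1 FREE][2-2 ALLOC][3-15 FREE]
Op 6: b = realloc(b, 5) -> b = 2; heap: [0-1 FREE][2-6 ALLOC][7-15 FREE]
Op 7: b = realloc(b, 4) -> b = 2; heap: [0-1 FREE][2-5 ALLOC][6-15 FREE]
Op 8: free(b) -> (freed b); heap: [0-15 FREE]

Answer: [0-15 FREE]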